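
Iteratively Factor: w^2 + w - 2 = (w + 2)*(w - 1)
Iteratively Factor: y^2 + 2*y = (y + 2)*(y)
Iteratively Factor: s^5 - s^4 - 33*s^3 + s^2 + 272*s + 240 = (s - 5)*(s^4 + 4*s^3 - 13*s^2 - 64*s - 48) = (s - 5)*(s + 3)*(s^3 + s^2 - 16*s - 16) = (s - 5)*(s - 4)*(s + 3)*(s^2 + 5*s + 4) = (s - 5)*(s - 4)*(s + 1)*(s + 3)*(s + 4)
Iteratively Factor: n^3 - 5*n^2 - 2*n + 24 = (n - 3)*(n^2 - 2*n - 8) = (n - 3)*(n + 2)*(n - 4)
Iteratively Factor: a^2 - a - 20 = (a + 4)*(a - 5)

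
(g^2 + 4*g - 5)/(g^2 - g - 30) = (g - 1)/(g - 6)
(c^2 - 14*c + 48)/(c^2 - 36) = (c - 8)/(c + 6)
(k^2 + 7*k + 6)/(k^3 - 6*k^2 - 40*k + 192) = (k + 1)/(k^2 - 12*k + 32)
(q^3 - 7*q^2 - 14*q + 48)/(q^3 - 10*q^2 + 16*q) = (q + 3)/q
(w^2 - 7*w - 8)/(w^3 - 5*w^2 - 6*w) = (w - 8)/(w*(w - 6))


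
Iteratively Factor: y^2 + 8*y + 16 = (y + 4)*(y + 4)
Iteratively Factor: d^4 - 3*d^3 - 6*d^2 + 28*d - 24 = (d - 2)*(d^3 - d^2 - 8*d + 12) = (d - 2)*(d + 3)*(d^2 - 4*d + 4) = (d - 2)^2*(d + 3)*(d - 2)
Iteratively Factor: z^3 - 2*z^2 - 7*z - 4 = (z + 1)*(z^2 - 3*z - 4) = (z + 1)^2*(z - 4)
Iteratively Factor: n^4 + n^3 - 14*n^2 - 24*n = (n + 3)*(n^3 - 2*n^2 - 8*n) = (n - 4)*(n + 3)*(n^2 + 2*n) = (n - 4)*(n + 2)*(n + 3)*(n)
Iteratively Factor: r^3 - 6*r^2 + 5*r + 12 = (r - 4)*(r^2 - 2*r - 3) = (r - 4)*(r - 3)*(r + 1)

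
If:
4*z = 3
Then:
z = 3/4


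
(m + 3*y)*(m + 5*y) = m^2 + 8*m*y + 15*y^2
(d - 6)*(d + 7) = d^2 + d - 42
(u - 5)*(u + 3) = u^2 - 2*u - 15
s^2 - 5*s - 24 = (s - 8)*(s + 3)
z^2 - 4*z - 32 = (z - 8)*(z + 4)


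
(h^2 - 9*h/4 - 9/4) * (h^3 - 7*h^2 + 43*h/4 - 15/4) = h^5 - 37*h^4/4 + 97*h^3/4 - 195*h^2/16 - 63*h/4 + 135/16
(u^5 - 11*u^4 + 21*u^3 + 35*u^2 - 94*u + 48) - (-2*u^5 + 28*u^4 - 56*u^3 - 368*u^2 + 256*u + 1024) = 3*u^5 - 39*u^4 + 77*u^3 + 403*u^2 - 350*u - 976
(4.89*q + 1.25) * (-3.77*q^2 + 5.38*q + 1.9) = -18.4353*q^3 + 21.5957*q^2 + 16.016*q + 2.375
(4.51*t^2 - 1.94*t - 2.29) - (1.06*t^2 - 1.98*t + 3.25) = 3.45*t^2 + 0.04*t - 5.54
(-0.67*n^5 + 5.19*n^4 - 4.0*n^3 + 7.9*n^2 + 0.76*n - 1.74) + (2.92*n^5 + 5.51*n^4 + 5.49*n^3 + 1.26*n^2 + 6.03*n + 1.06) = 2.25*n^5 + 10.7*n^4 + 1.49*n^3 + 9.16*n^2 + 6.79*n - 0.68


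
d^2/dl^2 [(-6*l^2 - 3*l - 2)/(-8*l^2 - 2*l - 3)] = 8*(24*l^3 - 12*l^2 - 30*l - 1)/(512*l^6 + 384*l^5 + 672*l^4 + 296*l^3 + 252*l^2 + 54*l + 27)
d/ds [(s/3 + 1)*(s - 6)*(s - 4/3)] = s^2 - 26*s/9 - 14/3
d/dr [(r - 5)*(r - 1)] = 2*r - 6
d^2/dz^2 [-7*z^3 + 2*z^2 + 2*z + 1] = 4 - 42*z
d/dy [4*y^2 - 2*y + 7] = 8*y - 2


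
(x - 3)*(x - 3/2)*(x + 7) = x^3 + 5*x^2/2 - 27*x + 63/2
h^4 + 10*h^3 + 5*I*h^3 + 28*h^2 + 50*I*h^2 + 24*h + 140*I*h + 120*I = (h + 2)^2*(h + 6)*(h + 5*I)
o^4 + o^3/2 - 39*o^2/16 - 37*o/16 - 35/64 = (o - 7/4)*(o + 1/2)^2*(o + 5/4)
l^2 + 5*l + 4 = (l + 1)*(l + 4)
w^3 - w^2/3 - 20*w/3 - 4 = (w - 3)*(w + 2/3)*(w + 2)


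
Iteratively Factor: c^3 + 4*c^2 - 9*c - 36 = (c + 3)*(c^2 + c - 12) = (c + 3)*(c + 4)*(c - 3)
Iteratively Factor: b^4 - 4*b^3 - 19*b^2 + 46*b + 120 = (b - 4)*(b^3 - 19*b - 30) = (b - 4)*(b + 2)*(b^2 - 2*b - 15) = (b - 4)*(b + 2)*(b + 3)*(b - 5)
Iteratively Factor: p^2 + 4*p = (p + 4)*(p)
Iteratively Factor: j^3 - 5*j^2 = (j - 5)*(j^2) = j*(j - 5)*(j)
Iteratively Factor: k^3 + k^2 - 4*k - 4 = (k + 2)*(k^2 - k - 2) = (k - 2)*(k + 2)*(k + 1)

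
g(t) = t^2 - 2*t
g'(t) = 2*t - 2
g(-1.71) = 6.34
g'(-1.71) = -5.42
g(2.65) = 1.72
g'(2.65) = 3.30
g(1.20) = -0.96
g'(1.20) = 0.40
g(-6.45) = 54.50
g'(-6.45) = -14.90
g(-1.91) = 7.47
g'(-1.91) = -5.82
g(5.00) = 15.00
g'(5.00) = 8.00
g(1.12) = -0.99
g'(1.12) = 0.24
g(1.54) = -0.71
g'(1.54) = 1.08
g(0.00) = 0.00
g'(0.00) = -2.00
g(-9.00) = 99.00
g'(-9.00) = -20.00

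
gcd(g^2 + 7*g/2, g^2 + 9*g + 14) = 1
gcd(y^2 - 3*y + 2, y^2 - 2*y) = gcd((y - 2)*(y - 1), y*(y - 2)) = y - 2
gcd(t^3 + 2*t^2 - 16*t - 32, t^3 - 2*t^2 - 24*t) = t + 4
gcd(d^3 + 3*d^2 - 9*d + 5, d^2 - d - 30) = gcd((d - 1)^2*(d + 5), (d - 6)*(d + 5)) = d + 5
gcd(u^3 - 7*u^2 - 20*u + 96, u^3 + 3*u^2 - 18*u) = u - 3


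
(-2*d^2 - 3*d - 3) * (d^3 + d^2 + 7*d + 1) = -2*d^5 - 5*d^4 - 20*d^3 - 26*d^2 - 24*d - 3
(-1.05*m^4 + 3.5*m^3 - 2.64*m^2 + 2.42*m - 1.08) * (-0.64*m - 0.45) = 0.672*m^5 - 1.7675*m^4 + 0.1146*m^3 - 0.3608*m^2 - 0.3978*m + 0.486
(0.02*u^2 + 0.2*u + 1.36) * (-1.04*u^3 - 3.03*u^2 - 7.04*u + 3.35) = -0.0208*u^5 - 0.2686*u^4 - 2.1612*u^3 - 5.4618*u^2 - 8.9044*u + 4.556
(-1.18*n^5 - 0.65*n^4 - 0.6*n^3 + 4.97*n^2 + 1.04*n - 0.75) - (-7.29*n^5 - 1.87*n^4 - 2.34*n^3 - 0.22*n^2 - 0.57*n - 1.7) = 6.11*n^5 + 1.22*n^4 + 1.74*n^3 + 5.19*n^2 + 1.61*n + 0.95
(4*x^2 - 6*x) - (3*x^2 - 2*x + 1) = x^2 - 4*x - 1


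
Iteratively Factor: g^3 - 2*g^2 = (g)*(g^2 - 2*g) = g*(g - 2)*(g)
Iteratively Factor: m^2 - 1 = (m + 1)*(m - 1)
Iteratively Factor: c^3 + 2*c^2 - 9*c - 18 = (c + 3)*(c^2 - c - 6) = (c + 2)*(c + 3)*(c - 3)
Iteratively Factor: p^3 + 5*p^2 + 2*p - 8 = (p + 2)*(p^2 + 3*p - 4) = (p + 2)*(p + 4)*(p - 1)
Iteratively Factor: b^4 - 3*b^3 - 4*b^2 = (b)*(b^3 - 3*b^2 - 4*b) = b*(b + 1)*(b^2 - 4*b) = b*(b - 4)*(b + 1)*(b)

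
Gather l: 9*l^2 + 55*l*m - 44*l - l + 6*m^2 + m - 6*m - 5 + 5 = 9*l^2 + l*(55*m - 45) + 6*m^2 - 5*m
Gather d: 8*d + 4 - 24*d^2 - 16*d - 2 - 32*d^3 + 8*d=-32*d^3 - 24*d^2 + 2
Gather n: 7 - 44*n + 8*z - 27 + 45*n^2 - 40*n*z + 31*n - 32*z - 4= 45*n^2 + n*(-40*z - 13) - 24*z - 24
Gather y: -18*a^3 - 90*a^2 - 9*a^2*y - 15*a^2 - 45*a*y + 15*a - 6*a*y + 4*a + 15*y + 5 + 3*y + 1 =-18*a^3 - 105*a^2 + 19*a + y*(-9*a^2 - 51*a + 18) + 6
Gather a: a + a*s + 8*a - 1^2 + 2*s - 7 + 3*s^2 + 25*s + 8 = a*(s + 9) + 3*s^2 + 27*s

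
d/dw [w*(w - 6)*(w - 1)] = 3*w^2 - 14*w + 6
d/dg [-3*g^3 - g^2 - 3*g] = -9*g^2 - 2*g - 3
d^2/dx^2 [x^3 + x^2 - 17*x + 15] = 6*x + 2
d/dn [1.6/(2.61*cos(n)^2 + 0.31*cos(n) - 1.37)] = (8.352*cos(n) + 0.496)*sin(n)/(2.61*cos(n)^2 + 0.31*cos(n) - 1.37)^2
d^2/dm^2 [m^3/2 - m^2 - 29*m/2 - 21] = 3*m - 2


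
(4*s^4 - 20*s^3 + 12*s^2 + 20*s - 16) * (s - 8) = 4*s^5 - 52*s^4 + 172*s^3 - 76*s^2 - 176*s + 128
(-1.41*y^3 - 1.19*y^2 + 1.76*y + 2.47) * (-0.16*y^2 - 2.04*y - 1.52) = 0.2256*y^5 + 3.0668*y^4 + 4.2892*y^3 - 2.1768*y^2 - 7.714*y - 3.7544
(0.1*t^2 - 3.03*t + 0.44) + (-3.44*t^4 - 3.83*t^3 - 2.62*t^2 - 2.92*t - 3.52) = -3.44*t^4 - 3.83*t^3 - 2.52*t^2 - 5.95*t - 3.08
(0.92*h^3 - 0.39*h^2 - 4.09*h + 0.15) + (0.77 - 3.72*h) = 0.92*h^3 - 0.39*h^2 - 7.81*h + 0.92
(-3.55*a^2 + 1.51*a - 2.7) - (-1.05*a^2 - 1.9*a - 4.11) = -2.5*a^2 + 3.41*a + 1.41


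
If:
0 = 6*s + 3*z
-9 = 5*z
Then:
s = 9/10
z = -9/5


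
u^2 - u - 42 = (u - 7)*(u + 6)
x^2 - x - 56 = (x - 8)*(x + 7)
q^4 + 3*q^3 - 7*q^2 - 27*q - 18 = (q - 3)*(q + 1)*(q + 2)*(q + 3)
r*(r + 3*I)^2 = r^3 + 6*I*r^2 - 9*r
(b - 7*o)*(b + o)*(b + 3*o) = b^3 - 3*b^2*o - 25*b*o^2 - 21*o^3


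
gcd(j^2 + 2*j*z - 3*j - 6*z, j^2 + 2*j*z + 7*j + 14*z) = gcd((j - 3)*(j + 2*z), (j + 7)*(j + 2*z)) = j + 2*z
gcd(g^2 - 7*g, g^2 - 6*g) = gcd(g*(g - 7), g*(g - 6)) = g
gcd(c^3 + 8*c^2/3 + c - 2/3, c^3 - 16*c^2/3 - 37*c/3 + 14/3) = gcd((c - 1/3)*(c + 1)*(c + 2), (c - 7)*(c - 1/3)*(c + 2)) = c^2 + 5*c/3 - 2/3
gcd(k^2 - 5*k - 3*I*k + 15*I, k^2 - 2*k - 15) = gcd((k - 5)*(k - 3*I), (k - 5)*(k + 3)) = k - 5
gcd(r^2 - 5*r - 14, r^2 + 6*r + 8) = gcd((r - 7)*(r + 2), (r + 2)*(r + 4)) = r + 2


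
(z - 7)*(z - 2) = z^2 - 9*z + 14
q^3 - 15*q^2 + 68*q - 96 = (q - 8)*(q - 4)*(q - 3)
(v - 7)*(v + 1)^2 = v^3 - 5*v^2 - 13*v - 7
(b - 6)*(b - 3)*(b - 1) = b^3 - 10*b^2 + 27*b - 18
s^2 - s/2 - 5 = (s - 5/2)*(s + 2)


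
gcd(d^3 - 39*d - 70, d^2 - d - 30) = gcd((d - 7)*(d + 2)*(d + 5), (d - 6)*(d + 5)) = d + 5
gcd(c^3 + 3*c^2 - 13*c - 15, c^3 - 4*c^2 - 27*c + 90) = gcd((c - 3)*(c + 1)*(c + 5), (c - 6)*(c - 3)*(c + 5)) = c^2 + 2*c - 15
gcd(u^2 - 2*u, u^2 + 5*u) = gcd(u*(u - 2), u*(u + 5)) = u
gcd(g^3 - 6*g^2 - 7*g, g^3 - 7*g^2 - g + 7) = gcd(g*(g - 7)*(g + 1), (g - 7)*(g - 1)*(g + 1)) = g^2 - 6*g - 7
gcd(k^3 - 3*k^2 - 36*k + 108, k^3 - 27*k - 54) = k - 6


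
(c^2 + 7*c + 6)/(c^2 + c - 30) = (c + 1)/(c - 5)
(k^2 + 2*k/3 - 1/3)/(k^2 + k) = (k - 1/3)/k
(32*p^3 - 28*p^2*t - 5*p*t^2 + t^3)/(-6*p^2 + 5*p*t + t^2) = (-32*p^2 - 4*p*t + t^2)/(6*p + t)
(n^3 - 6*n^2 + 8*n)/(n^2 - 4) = n*(n - 4)/(n + 2)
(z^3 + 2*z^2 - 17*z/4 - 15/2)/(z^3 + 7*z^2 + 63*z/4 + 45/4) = (z - 2)/(z + 3)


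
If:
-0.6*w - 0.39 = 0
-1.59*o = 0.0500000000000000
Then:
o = -0.03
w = -0.65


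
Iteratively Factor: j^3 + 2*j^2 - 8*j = (j)*(j^2 + 2*j - 8) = j*(j + 4)*(j - 2)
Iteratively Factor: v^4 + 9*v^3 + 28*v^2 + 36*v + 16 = (v + 2)*(v^3 + 7*v^2 + 14*v + 8) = (v + 2)^2*(v^2 + 5*v + 4) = (v + 1)*(v + 2)^2*(v + 4)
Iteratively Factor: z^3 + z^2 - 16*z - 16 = (z + 1)*(z^2 - 16) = (z - 4)*(z + 1)*(z + 4)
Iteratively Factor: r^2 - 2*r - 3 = (r + 1)*(r - 3)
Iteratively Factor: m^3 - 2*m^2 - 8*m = (m + 2)*(m^2 - 4*m) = m*(m + 2)*(m - 4)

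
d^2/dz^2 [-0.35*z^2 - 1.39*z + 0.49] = -0.700000000000000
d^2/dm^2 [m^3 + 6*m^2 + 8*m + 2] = 6*m + 12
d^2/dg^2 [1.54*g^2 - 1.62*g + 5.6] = 3.08000000000000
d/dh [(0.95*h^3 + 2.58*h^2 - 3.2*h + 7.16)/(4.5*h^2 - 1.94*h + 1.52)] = (4.275*h^4 - 3.686*h^3 + 13.7268*h^2 - 56.5968*h + 9.0264)/(20.25*h^4 - 17.46*h^3 + 17.4436*h^2 - 5.8976*h + 2.3104)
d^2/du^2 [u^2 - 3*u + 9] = 2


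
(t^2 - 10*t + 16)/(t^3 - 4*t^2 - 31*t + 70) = (t - 8)/(t^2 - 2*t - 35)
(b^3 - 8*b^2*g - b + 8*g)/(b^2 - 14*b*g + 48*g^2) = (b^2 - 1)/(b - 6*g)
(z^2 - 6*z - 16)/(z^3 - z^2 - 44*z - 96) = (z + 2)/(z^2 + 7*z + 12)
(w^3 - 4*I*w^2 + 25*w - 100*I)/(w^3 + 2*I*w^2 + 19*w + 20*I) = (w - 5*I)/(w + I)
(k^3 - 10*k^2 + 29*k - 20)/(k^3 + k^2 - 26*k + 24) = (k - 5)/(k + 6)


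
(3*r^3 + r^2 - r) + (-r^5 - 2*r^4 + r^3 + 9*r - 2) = -r^5 - 2*r^4 + 4*r^3 + r^2 + 8*r - 2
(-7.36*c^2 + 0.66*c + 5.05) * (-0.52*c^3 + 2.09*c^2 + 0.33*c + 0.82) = 3.8272*c^5 - 15.7256*c^4 - 3.6754*c^3 + 4.7371*c^2 + 2.2077*c + 4.141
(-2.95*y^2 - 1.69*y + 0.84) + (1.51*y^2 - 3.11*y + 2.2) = -1.44*y^2 - 4.8*y + 3.04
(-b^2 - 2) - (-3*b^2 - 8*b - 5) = 2*b^2 + 8*b + 3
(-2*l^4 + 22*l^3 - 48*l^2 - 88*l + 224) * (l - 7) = -2*l^5 + 36*l^4 - 202*l^3 + 248*l^2 + 840*l - 1568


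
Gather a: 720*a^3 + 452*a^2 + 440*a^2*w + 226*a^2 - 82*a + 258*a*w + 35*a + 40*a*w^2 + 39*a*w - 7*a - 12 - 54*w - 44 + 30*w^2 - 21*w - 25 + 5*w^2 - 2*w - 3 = 720*a^3 + a^2*(440*w + 678) + a*(40*w^2 + 297*w - 54) + 35*w^2 - 77*w - 84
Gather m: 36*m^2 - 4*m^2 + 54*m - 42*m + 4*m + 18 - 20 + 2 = 32*m^2 + 16*m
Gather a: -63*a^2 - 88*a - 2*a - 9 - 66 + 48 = -63*a^2 - 90*a - 27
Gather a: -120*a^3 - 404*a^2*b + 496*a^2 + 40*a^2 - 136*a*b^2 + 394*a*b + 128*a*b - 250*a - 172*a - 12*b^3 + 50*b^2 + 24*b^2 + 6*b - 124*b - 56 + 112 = -120*a^3 + a^2*(536 - 404*b) + a*(-136*b^2 + 522*b - 422) - 12*b^3 + 74*b^2 - 118*b + 56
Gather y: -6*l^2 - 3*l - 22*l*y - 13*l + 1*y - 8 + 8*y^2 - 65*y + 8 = -6*l^2 - 16*l + 8*y^2 + y*(-22*l - 64)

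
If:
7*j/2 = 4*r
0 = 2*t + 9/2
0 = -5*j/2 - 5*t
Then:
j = 9/2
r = 63/16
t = -9/4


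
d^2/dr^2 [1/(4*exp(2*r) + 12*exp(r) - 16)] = (2*(2*exp(r) + 3)^2*exp(r) - (4*exp(r) + 3)*(exp(2*r) + 3*exp(r) - 4))*exp(r)/(4*(exp(2*r) + 3*exp(r) - 4)^3)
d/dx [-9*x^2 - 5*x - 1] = -18*x - 5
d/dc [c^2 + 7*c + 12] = 2*c + 7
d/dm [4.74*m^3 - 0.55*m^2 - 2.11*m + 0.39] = 14.22*m^2 - 1.1*m - 2.11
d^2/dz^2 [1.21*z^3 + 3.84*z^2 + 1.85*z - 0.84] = 7.26*z + 7.68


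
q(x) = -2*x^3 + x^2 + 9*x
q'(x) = -6*x^2 + 2*x + 9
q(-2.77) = 25.25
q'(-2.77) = -42.58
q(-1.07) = -6.04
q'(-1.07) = -0.01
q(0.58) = 5.17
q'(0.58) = 8.14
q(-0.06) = -0.54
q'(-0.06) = 8.86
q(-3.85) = 94.31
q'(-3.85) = -87.64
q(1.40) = 9.07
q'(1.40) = 0.04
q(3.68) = -53.01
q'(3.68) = -64.89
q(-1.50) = -4.50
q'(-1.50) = -7.50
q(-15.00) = 6840.00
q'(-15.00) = -1371.00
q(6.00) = -342.00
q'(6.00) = -195.00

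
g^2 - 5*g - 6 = (g - 6)*(g + 1)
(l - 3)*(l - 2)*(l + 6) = l^3 + l^2 - 24*l + 36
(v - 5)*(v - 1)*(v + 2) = v^3 - 4*v^2 - 7*v + 10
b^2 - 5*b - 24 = (b - 8)*(b + 3)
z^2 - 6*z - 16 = (z - 8)*(z + 2)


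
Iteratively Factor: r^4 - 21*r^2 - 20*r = (r + 4)*(r^3 - 4*r^2 - 5*r) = (r + 1)*(r + 4)*(r^2 - 5*r) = (r - 5)*(r + 1)*(r + 4)*(r)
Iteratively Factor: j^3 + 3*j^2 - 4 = (j + 2)*(j^2 + j - 2) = (j + 2)^2*(j - 1)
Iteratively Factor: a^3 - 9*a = (a)*(a^2 - 9) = a*(a - 3)*(a + 3)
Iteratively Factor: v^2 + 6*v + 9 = (v + 3)*(v + 3)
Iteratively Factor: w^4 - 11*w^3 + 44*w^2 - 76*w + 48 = (w - 4)*(w^3 - 7*w^2 + 16*w - 12) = (w - 4)*(w - 3)*(w^2 - 4*w + 4) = (w - 4)*(w - 3)*(w - 2)*(w - 2)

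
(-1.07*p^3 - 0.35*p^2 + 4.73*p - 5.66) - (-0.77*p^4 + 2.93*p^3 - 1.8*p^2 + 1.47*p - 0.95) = 0.77*p^4 - 4.0*p^3 + 1.45*p^2 + 3.26*p - 4.71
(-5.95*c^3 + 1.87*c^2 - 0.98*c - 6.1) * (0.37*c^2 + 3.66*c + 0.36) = -2.2015*c^5 - 21.0851*c^4 + 4.3396*c^3 - 5.1706*c^2 - 22.6788*c - 2.196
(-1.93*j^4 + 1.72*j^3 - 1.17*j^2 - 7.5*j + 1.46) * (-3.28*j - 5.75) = 6.3304*j^5 + 5.4559*j^4 - 6.0524*j^3 + 31.3275*j^2 + 38.3362*j - 8.395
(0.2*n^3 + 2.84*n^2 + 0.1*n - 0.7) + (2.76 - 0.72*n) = 0.2*n^3 + 2.84*n^2 - 0.62*n + 2.06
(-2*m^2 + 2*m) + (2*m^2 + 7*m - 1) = 9*m - 1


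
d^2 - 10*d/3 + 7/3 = (d - 7/3)*(d - 1)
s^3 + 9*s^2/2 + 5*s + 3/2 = (s + 1/2)*(s + 1)*(s + 3)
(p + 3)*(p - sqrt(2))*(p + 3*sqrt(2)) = p^3 + 2*sqrt(2)*p^2 + 3*p^2 - 6*p + 6*sqrt(2)*p - 18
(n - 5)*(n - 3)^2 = n^3 - 11*n^2 + 39*n - 45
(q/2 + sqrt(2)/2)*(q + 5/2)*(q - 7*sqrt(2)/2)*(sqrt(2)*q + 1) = sqrt(2)*q^4/2 - 2*q^3 + 5*sqrt(2)*q^3/4 - 19*sqrt(2)*q^2/4 - 5*q^2 - 95*sqrt(2)*q/8 - 7*q/2 - 35/4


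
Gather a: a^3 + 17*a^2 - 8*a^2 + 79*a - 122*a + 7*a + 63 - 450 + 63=a^3 + 9*a^2 - 36*a - 324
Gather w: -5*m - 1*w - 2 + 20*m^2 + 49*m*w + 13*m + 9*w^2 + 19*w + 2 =20*m^2 + 8*m + 9*w^2 + w*(49*m + 18)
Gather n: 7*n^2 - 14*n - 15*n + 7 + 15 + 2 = 7*n^2 - 29*n + 24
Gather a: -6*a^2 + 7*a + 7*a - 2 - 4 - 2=-6*a^2 + 14*a - 8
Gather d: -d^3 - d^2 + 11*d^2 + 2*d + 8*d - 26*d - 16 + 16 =-d^3 + 10*d^2 - 16*d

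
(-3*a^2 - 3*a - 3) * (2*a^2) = -6*a^4 - 6*a^3 - 6*a^2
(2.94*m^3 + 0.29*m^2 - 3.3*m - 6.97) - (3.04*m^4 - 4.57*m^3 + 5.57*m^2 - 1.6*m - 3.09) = -3.04*m^4 + 7.51*m^3 - 5.28*m^2 - 1.7*m - 3.88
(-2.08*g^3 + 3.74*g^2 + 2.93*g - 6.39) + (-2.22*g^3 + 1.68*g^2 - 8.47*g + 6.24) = -4.3*g^3 + 5.42*g^2 - 5.54*g - 0.149999999999999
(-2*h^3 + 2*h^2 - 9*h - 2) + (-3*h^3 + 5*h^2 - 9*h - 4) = -5*h^3 + 7*h^2 - 18*h - 6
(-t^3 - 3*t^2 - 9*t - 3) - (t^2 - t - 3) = -t^3 - 4*t^2 - 8*t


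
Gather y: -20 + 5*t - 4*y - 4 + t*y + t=6*t + y*(t - 4) - 24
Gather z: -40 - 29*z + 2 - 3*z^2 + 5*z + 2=-3*z^2 - 24*z - 36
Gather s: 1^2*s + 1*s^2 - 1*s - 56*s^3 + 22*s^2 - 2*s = -56*s^3 + 23*s^2 - 2*s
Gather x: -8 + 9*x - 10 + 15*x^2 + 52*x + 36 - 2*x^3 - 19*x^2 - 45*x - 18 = -2*x^3 - 4*x^2 + 16*x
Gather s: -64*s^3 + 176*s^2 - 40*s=-64*s^3 + 176*s^2 - 40*s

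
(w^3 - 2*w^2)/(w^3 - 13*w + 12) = w^2*(w - 2)/(w^3 - 13*w + 12)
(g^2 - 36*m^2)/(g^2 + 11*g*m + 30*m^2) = (g - 6*m)/(g + 5*m)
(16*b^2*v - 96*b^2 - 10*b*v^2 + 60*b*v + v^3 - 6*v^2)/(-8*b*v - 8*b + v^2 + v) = (-2*b*v + 12*b + v^2 - 6*v)/(v + 1)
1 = 1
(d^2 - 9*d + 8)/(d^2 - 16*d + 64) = (d - 1)/(d - 8)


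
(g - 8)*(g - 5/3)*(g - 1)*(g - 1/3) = g^4 - 11*g^3 + 239*g^2/9 - 21*g + 40/9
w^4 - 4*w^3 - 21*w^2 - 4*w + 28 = (w - 7)*(w - 1)*(w + 2)^2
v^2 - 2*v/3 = v*(v - 2/3)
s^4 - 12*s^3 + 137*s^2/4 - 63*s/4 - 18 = (s - 8)*(s - 3)*(s - 3/2)*(s + 1/2)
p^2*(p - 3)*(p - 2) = p^4 - 5*p^3 + 6*p^2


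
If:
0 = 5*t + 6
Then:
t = -6/5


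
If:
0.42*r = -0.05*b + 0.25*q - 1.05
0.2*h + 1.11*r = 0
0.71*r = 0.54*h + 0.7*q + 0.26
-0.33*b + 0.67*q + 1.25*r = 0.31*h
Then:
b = -261.44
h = 73.24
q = -70.26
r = -13.20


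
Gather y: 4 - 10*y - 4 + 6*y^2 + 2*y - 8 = 6*y^2 - 8*y - 8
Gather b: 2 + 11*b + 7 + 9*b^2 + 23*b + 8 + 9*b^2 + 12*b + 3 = 18*b^2 + 46*b + 20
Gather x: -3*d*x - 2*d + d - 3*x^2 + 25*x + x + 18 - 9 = -d - 3*x^2 + x*(26 - 3*d) + 9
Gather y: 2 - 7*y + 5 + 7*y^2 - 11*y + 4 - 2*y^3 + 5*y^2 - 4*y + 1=-2*y^3 + 12*y^2 - 22*y + 12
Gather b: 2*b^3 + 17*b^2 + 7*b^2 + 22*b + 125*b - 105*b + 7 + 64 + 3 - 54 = 2*b^3 + 24*b^2 + 42*b + 20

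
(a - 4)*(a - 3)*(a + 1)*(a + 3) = a^4 - 3*a^3 - 13*a^2 + 27*a + 36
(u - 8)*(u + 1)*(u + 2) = u^3 - 5*u^2 - 22*u - 16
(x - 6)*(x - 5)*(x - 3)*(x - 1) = x^4 - 15*x^3 + 77*x^2 - 153*x + 90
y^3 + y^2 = y^2*(y + 1)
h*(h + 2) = h^2 + 2*h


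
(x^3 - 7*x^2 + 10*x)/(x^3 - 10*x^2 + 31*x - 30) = x/(x - 3)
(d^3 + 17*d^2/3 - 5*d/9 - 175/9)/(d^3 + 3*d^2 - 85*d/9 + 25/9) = (3*d + 7)/(3*d - 1)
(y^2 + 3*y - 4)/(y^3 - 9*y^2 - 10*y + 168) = (y - 1)/(y^2 - 13*y + 42)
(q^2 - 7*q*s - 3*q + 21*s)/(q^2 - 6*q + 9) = (q - 7*s)/(q - 3)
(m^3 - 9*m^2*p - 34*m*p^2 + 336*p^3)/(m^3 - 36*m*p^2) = (-m^2 + 15*m*p - 56*p^2)/(m*(-m + 6*p))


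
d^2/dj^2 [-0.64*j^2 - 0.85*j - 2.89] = -1.28000000000000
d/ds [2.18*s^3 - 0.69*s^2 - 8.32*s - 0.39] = 6.54*s^2 - 1.38*s - 8.32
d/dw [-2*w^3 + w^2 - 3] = 2*w*(1 - 3*w)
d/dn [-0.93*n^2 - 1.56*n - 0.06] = -1.86*n - 1.56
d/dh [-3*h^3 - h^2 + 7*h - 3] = -9*h^2 - 2*h + 7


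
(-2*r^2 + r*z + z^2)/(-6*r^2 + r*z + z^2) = (-2*r^2 + r*z + z^2)/(-6*r^2 + r*z + z^2)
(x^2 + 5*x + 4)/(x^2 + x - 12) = (x + 1)/(x - 3)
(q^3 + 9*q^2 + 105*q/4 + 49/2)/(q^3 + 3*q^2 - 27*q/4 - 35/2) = (2*q + 7)/(2*q - 5)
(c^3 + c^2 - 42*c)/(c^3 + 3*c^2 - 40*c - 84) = c/(c + 2)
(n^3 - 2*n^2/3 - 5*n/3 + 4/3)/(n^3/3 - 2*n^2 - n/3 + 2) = (3*n^2 + n - 4)/(n^2 - 5*n - 6)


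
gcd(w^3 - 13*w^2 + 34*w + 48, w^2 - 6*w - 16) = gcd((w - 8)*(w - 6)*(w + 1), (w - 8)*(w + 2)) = w - 8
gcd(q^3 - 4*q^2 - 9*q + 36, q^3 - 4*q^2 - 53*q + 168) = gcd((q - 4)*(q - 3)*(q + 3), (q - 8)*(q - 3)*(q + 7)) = q - 3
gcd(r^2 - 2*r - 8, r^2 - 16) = r - 4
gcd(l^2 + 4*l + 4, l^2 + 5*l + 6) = l + 2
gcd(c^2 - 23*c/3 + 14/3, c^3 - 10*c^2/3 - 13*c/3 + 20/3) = 1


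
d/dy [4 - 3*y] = -3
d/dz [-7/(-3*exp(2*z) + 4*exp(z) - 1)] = (28 - 42*exp(z))*exp(z)/(3*exp(2*z) - 4*exp(z) + 1)^2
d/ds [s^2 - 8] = 2*s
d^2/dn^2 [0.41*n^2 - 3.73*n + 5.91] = 0.820000000000000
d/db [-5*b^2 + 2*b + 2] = 2 - 10*b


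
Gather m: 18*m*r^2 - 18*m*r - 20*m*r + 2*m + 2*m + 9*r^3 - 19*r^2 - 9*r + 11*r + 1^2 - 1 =m*(18*r^2 - 38*r + 4) + 9*r^3 - 19*r^2 + 2*r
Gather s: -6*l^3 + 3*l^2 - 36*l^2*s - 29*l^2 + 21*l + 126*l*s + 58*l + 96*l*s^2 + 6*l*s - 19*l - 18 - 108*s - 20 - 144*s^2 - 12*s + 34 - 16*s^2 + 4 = -6*l^3 - 26*l^2 + 60*l + s^2*(96*l - 160) + s*(-36*l^2 + 132*l - 120)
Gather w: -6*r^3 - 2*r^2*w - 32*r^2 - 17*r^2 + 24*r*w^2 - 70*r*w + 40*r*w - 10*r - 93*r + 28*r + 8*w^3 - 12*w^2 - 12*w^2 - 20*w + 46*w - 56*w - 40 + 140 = -6*r^3 - 49*r^2 - 75*r + 8*w^3 + w^2*(24*r - 24) + w*(-2*r^2 - 30*r - 30) + 100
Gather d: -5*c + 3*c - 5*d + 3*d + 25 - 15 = -2*c - 2*d + 10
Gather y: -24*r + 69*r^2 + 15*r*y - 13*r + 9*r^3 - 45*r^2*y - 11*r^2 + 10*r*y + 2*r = 9*r^3 + 58*r^2 - 35*r + y*(-45*r^2 + 25*r)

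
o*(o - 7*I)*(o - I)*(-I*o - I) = -I*o^4 - 8*o^3 - I*o^3 - 8*o^2 + 7*I*o^2 + 7*I*o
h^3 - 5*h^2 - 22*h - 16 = (h - 8)*(h + 1)*(h + 2)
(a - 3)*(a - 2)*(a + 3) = a^3 - 2*a^2 - 9*a + 18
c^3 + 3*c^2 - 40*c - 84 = (c - 6)*(c + 2)*(c + 7)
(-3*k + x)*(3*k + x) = -9*k^2 + x^2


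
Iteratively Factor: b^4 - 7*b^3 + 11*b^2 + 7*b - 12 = (b - 1)*(b^3 - 6*b^2 + 5*b + 12) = (b - 4)*(b - 1)*(b^2 - 2*b - 3) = (b - 4)*(b - 3)*(b - 1)*(b + 1)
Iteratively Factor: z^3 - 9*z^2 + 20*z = (z - 5)*(z^2 - 4*z) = z*(z - 5)*(z - 4)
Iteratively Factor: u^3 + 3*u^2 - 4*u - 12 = (u + 3)*(u^2 - 4) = (u + 2)*(u + 3)*(u - 2)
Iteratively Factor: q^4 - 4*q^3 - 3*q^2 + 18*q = (q - 3)*(q^3 - q^2 - 6*q) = q*(q - 3)*(q^2 - q - 6) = q*(q - 3)^2*(q + 2)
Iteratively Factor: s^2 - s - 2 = (s + 1)*(s - 2)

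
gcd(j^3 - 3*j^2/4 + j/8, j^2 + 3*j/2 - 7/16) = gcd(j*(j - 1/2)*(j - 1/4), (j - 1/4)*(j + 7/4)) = j - 1/4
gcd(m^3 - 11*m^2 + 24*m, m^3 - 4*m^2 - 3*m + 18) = m - 3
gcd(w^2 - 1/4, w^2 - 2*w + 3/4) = w - 1/2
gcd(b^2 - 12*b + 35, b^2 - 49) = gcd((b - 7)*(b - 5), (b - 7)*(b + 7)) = b - 7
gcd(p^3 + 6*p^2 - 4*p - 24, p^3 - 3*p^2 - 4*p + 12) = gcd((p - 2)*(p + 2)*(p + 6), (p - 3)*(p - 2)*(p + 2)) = p^2 - 4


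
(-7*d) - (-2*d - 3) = 3 - 5*d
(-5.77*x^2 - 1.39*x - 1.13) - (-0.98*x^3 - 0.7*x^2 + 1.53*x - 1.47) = 0.98*x^3 - 5.07*x^2 - 2.92*x + 0.34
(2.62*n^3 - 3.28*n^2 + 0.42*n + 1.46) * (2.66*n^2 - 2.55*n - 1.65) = 6.9692*n^5 - 15.4058*n^4 + 5.1582*n^3 + 8.2246*n^2 - 4.416*n - 2.409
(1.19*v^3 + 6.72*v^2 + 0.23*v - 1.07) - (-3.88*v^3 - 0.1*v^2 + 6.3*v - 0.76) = 5.07*v^3 + 6.82*v^2 - 6.07*v - 0.31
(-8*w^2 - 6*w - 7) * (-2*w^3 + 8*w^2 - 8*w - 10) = 16*w^5 - 52*w^4 + 30*w^3 + 72*w^2 + 116*w + 70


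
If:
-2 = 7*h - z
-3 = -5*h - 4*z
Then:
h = -5/33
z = 31/33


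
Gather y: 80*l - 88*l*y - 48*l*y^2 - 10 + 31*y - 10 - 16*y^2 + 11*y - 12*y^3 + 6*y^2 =80*l - 12*y^3 + y^2*(-48*l - 10) + y*(42 - 88*l) - 20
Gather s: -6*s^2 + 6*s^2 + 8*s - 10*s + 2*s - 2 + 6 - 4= 0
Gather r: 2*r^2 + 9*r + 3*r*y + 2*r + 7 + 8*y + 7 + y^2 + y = 2*r^2 + r*(3*y + 11) + y^2 + 9*y + 14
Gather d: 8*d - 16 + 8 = 8*d - 8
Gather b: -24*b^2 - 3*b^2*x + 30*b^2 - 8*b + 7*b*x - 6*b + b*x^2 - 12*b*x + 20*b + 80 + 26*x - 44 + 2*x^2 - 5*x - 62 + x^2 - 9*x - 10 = b^2*(6 - 3*x) + b*(x^2 - 5*x + 6) + 3*x^2 + 12*x - 36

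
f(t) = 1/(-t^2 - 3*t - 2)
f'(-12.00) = 0.00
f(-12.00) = -0.00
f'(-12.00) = 0.00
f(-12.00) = -0.00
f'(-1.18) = 29.38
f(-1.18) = 6.78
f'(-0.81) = 26.99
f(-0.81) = -4.42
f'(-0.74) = 14.16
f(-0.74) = -3.05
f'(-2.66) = -1.93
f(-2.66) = -0.91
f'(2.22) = 0.04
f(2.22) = -0.07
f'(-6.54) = -0.02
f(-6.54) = -0.04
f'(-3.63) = -0.23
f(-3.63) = -0.23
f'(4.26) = 0.01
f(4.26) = -0.03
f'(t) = (2*t + 3)/(-t^2 - 3*t - 2)^2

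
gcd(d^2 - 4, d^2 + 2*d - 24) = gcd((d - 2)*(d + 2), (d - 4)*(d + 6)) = 1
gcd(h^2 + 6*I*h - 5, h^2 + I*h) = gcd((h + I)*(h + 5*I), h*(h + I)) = h + I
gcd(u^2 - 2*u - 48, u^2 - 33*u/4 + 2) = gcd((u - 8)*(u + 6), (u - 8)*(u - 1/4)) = u - 8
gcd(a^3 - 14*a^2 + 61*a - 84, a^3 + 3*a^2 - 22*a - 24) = a - 4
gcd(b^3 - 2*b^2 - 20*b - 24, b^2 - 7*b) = 1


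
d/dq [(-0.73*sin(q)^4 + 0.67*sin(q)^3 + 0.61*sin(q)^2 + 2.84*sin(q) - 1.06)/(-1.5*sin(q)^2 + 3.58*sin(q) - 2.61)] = (2.19*sin(q)^5 - 8.8452*sin(q)^4 + 12.4184*sin(q)^3 + 1.1977*sin(q)^2 - 6.3642*sin(q) - 3.6176)*cos(q)/(2.25*sin(q)^4 - 10.74*sin(q)^3 + 20.6464*sin(q)^2 - 18.6876*sin(q) + 6.8121)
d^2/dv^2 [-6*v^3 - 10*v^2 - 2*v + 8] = -36*v - 20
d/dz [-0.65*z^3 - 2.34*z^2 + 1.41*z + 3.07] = -1.95*z^2 - 4.68*z + 1.41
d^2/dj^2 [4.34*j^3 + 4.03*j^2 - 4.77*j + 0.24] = 26.04*j + 8.06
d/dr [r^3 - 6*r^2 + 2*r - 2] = 3*r^2 - 12*r + 2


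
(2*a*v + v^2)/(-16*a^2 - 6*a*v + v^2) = v/(-8*a + v)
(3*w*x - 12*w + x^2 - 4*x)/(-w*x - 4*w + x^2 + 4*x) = (-3*w*x + 12*w - x^2 + 4*x)/(w*x + 4*w - x^2 - 4*x)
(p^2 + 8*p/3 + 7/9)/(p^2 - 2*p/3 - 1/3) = (p + 7/3)/(p - 1)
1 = 1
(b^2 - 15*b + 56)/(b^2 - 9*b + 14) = (b - 8)/(b - 2)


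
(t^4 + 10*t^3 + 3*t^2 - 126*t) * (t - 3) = t^5 + 7*t^4 - 27*t^3 - 135*t^2 + 378*t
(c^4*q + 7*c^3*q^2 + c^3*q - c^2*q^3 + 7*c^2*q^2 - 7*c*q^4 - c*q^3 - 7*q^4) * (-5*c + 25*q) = -5*c^5*q - 10*c^4*q^2 - 5*c^4*q + 180*c^3*q^3 - 10*c^3*q^2 + 10*c^2*q^4 + 180*c^2*q^3 - 175*c*q^5 + 10*c*q^4 - 175*q^5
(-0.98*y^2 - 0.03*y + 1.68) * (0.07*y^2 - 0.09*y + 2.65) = -0.0686*y^4 + 0.0861*y^3 - 2.4767*y^2 - 0.2307*y + 4.452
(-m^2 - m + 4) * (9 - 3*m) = 3*m^3 - 6*m^2 - 21*m + 36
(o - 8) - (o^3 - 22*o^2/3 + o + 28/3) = -o^3 + 22*o^2/3 - 52/3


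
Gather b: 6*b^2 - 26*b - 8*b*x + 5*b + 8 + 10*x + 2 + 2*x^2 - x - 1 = 6*b^2 + b*(-8*x - 21) + 2*x^2 + 9*x + 9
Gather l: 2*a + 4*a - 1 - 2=6*a - 3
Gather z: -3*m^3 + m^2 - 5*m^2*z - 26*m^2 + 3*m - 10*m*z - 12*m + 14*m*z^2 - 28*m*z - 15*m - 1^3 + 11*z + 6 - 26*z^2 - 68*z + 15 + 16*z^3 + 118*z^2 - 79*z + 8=-3*m^3 - 25*m^2 - 24*m + 16*z^3 + z^2*(14*m + 92) + z*(-5*m^2 - 38*m - 136) + 28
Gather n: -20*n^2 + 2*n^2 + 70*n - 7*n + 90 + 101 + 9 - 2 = -18*n^2 + 63*n + 198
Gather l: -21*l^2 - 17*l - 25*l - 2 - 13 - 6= -21*l^2 - 42*l - 21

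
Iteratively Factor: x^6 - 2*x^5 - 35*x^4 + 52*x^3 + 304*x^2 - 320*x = (x - 4)*(x^5 + 2*x^4 - 27*x^3 - 56*x^2 + 80*x) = (x - 5)*(x - 4)*(x^4 + 7*x^3 + 8*x^2 - 16*x) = (x - 5)*(x - 4)*(x - 1)*(x^3 + 8*x^2 + 16*x) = x*(x - 5)*(x - 4)*(x - 1)*(x^2 + 8*x + 16) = x*(x - 5)*(x - 4)*(x - 1)*(x + 4)*(x + 4)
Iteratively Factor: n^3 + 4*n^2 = (n + 4)*(n^2) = n*(n + 4)*(n)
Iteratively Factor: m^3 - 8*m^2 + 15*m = (m - 5)*(m^2 - 3*m) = m*(m - 5)*(m - 3)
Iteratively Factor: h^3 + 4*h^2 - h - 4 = (h + 1)*(h^2 + 3*h - 4) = (h + 1)*(h + 4)*(h - 1)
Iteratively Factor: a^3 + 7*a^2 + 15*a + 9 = (a + 3)*(a^2 + 4*a + 3) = (a + 1)*(a + 3)*(a + 3)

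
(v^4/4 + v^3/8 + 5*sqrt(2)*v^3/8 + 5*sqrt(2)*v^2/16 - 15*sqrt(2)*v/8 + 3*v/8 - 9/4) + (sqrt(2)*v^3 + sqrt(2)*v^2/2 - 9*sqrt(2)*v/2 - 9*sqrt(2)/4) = v^4/4 + v^3/8 + 13*sqrt(2)*v^3/8 + 13*sqrt(2)*v^2/16 - 51*sqrt(2)*v/8 + 3*v/8 - 9*sqrt(2)/4 - 9/4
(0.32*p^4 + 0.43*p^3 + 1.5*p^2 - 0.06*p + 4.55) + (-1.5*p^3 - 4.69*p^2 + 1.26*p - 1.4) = 0.32*p^4 - 1.07*p^3 - 3.19*p^2 + 1.2*p + 3.15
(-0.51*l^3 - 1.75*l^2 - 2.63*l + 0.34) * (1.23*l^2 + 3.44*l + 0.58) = -0.6273*l^5 - 3.9069*l^4 - 9.5507*l^3 - 9.644*l^2 - 0.3558*l + 0.1972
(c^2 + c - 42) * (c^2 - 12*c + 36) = c^4 - 11*c^3 - 18*c^2 + 540*c - 1512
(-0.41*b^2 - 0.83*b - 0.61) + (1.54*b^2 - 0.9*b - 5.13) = 1.13*b^2 - 1.73*b - 5.74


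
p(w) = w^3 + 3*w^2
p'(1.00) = 9.00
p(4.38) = 141.58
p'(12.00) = 504.00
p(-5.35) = -67.26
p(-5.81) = -94.85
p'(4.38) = 83.83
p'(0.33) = 2.31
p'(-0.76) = -2.83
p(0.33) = 0.36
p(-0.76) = 1.29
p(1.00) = 4.00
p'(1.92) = 22.58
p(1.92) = 18.14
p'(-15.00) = 585.00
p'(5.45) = 121.81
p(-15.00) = -2700.00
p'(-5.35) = 53.77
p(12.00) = 2160.00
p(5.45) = 250.99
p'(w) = 3*w^2 + 6*w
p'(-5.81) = 66.41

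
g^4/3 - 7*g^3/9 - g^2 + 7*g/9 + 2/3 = (g/3 + 1/3)*(g - 3)*(g - 1)*(g + 2/3)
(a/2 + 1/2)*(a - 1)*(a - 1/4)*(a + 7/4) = a^4/2 + 3*a^3/4 - 23*a^2/32 - 3*a/4 + 7/32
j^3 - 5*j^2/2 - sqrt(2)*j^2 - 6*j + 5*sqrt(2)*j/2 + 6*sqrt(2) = (j - 4)*(j + 3/2)*(j - sqrt(2))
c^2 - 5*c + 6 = (c - 3)*(c - 2)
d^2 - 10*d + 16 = (d - 8)*(d - 2)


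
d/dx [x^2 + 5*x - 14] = 2*x + 5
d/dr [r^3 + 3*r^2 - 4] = 3*r*(r + 2)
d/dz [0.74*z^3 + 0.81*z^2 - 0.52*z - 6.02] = 2.22*z^2 + 1.62*z - 0.52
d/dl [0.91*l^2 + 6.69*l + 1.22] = 1.82*l + 6.69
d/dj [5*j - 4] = 5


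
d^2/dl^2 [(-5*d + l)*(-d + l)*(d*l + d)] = 2*d*(-6*d + 3*l + 1)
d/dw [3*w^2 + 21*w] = 6*w + 21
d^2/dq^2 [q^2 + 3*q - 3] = 2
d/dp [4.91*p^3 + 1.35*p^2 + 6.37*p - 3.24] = 14.73*p^2 + 2.7*p + 6.37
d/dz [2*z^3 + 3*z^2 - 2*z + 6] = 6*z^2 + 6*z - 2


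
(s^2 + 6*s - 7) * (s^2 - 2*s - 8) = s^4 + 4*s^3 - 27*s^2 - 34*s + 56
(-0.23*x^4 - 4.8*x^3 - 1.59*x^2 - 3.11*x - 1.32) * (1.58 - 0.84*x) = 0.1932*x^5 + 3.6686*x^4 - 6.2484*x^3 + 0.100199999999999*x^2 - 3.805*x - 2.0856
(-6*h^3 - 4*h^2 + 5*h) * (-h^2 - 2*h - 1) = 6*h^5 + 16*h^4 + 9*h^3 - 6*h^2 - 5*h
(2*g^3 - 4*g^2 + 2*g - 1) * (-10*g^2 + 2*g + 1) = -20*g^5 + 44*g^4 - 26*g^3 + 10*g^2 - 1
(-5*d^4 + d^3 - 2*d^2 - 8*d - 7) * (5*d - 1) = -25*d^5 + 10*d^4 - 11*d^3 - 38*d^2 - 27*d + 7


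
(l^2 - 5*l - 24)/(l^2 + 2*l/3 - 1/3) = 3*(l^2 - 5*l - 24)/(3*l^2 + 2*l - 1)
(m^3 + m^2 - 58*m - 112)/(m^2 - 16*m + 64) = (m^2 + 9*m + 14)/(m - 8)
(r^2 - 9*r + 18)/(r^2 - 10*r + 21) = (r - 6)/(r - 7)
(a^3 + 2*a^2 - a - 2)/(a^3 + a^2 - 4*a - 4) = (a - 1)/(a - 2)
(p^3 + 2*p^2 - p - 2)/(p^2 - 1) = p + 2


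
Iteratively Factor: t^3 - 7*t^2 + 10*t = (t - 2)*(t^2 - 5*t) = (t - 5)*(t - 2)*(t)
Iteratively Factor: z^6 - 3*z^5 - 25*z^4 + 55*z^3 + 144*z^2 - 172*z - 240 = (z + 2)*(z^5 - 5*z^4 - 15*z^3 + 85*z^2 - 26*z - 120) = (z - 3)*(z + 2)*(z^4 - 2*z^3 - 21*z^2 + 22*z + 40) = (z - 3)*(z + 2)*(z + 4)*(z^3 - 6*z^2 + 3*z + 10) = (z - 3)*(z - 2)*(z + 2)*(z + 4)*(z^2 - 4*z - 5) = (z - 5)*(z - 3)*(z - 2)*(z + 2)*(z + 4)*(z + 1)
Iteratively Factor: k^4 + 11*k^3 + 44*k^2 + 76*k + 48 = (k + 4)*(k^3 + 7*k^2 + 16*k + 12) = (k + 2)*(k + 4)*(k^2 + 5*k + 6) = (k + 2)^2*(k + 4)*(k + 3)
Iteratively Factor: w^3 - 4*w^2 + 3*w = (w)*(w^2 - 4*w + 3) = w*(w - 1)*(w - 3)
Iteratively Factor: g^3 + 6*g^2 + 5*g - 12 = (g + 3)*(g^2 + 3*g - 4) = (g - 1)*(g + 3)*(g + 4)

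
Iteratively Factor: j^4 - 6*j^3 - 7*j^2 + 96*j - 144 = (j - 3)*(j^3 - 3*j^2 - 16*j + 48) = (j - 4)*(j - 3)*(j^2 + j - 12) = (j - 4)*(j - 3)^2*(j + 4)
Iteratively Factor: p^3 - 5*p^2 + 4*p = (p - 1)*(p^2 - 4*p) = (p - 4)*(p - 1)*(p)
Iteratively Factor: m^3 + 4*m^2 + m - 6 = (m - 1)*(m^2 + 5*m + 6) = (m - 1)*(m + 3)*(m + 2)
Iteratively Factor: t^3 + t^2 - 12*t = (t + 4)*(t^2 - 3*t) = (t - 3)*(t + 4)*(t)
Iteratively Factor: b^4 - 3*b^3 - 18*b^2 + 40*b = (b)*(b^3 - 3*b^2 - 18*b + 40) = b*(b + 4)*(b^2 - 7*b + 10) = b*(b - 2)*(b + 4)*(b - 5)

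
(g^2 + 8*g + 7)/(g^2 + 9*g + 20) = (g^2 + 8*g + 7)/(g^2 + 9*g + 20)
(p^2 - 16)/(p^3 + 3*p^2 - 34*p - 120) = (p - 4)/(p^2 - p - 30)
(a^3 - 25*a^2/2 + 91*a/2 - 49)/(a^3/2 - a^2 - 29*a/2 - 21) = (2*a^2 - 11*a + 14)/(a^2 + 5*a + 6)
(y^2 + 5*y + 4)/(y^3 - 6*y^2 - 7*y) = (y + 4)/(y*(y - 7))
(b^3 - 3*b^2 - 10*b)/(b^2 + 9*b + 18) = b*(b^2 - 3*b - 10)/(b^2 + 9*b + 18)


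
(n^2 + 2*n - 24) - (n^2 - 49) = 2*n + 25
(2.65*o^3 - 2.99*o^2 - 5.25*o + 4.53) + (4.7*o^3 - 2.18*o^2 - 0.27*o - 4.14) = 7.35*o^3 - 5.17*o^2 - 5.52*o + 0.390000000000001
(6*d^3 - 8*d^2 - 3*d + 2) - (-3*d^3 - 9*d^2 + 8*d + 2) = 9*d^3 + d^2 - 11*d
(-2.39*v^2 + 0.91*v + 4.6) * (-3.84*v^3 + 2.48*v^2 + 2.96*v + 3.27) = 9.1776*v^5 - 9.4216*v^4 - 22.4816*v^3 + 6.2863*v^2 + 16.5917*v + 15.042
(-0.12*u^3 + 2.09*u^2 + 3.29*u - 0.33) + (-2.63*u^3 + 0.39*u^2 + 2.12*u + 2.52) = -2.75*u^3 + 2.48*u^2 + 5.41*u + 2.19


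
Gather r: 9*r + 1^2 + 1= 9*r + 2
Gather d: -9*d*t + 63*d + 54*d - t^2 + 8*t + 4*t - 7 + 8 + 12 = d*(117 - 9*t) - t^2 + 12*t + 13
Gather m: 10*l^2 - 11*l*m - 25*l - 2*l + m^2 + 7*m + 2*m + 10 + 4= 10*l^2 - 27*l + m^2 + m*(9 - 11*l) + 14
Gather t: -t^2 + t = -t^2 + t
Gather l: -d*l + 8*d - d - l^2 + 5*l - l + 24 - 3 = 7*d - l^2 + l*(4 - d) + 21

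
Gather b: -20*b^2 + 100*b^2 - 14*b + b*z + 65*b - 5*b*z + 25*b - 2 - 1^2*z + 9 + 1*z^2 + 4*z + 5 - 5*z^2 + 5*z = 80*b^2 + b*(76 - 4*z) - 4*z^2 + 8*z + 12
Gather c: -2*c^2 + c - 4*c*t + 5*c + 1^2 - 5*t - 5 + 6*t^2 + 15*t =-2*c^2 + c*(6 - 4*t) + 6*t^2 + 10*t - 4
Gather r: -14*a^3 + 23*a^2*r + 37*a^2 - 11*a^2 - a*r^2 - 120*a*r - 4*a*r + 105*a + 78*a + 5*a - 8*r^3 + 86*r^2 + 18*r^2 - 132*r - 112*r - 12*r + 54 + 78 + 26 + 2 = -14*a^3 + 26*a^2 + 188*a - 8*r^3 + r^2*(104 - a) + r*(23*a^2 - 124*a - 256) + 160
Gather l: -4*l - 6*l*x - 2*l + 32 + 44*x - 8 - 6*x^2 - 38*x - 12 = l*(-6*x - 6) - 6*x^2 + 6*x + 12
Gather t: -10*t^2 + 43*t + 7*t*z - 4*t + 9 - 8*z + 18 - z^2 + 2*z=-10*t^2 + t*(7*z + 39) - z^2 - 6*z + 27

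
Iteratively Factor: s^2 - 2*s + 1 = (s - 1)*(s - 1)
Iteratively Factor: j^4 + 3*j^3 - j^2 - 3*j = (j)*(j^3 + 3*j^2 - j - 3) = j*(j + 1)*(j^2 + 2*j - 3) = j*(j + 1)*(j + 3)*(j - 1)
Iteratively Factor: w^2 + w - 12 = (w + 4)*(w - 3)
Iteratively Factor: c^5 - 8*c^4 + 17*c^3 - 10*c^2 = (c)*(c^4 - 8*c^3 + 17*c^2 - 10*c) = c^2*(c^3 - 8*c^2 + 17*c - 10) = c^2*(c - 2)*(c^2 - 6*c + 5) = c^2*(c - 2)*(c - 1)*(c - 5)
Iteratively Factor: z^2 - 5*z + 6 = (z - 3)*(z - 2)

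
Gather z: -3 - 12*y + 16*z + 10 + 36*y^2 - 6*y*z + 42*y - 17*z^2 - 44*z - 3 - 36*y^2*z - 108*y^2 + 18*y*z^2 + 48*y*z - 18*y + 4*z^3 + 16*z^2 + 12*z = -72*y^2 + 12*y + 4*z^3 + z^2*(18*y - 1) + z*(-36*y^2 + 42*y - 16) + 4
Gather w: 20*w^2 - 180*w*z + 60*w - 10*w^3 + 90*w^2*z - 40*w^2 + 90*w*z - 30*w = -10*w^3 + w^2*(90*z - 20) + w*(30 - 90*z)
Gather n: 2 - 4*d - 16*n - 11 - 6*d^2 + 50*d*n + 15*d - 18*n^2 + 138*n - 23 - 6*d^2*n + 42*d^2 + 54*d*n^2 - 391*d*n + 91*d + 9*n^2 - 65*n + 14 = 36*d^2 + 102*d + n^2*(54*d - 9) + n*(-6*d^2 - 341*d + 57) - 18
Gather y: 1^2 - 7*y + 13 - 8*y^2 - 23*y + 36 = -8*y^2 - 30*y + 50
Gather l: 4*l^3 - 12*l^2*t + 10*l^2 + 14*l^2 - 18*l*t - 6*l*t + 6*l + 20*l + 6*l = 4*l^3 + l^2*(24 - 12*t) + l*(32 - 24*t)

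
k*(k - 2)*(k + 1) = k^3 - k^2 - 2*k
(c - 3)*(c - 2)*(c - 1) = c^3 - 6*c^2 + 11*c - 6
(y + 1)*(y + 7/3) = y^2 + 10*y/3 + 7/3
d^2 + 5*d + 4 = (d + 1)*(d + 4)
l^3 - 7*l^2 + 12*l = l*(l - 4)*(l - 3)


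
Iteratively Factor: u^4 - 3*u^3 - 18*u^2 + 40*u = (u + 4)*(u^3 - 7*u^2 + 10*u) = (u - 2)*(u + 4)*(u^2 - 5*u) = u*(u - 2)*(u + 4)*(u - 5)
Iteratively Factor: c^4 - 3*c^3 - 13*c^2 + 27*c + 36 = (c + 1)*(c^3 - 4*c^2 - 9*c + 36) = (c + 1)*(c + 3)*(c^2 - 7*c + 12) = (c - 3)*(c + 1)*(c + 3)*(c - 4)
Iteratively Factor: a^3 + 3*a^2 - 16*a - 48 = (a - 4)*(a^2 + 7*a + 12) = (a - 4)*(a + 4)*(a + 3)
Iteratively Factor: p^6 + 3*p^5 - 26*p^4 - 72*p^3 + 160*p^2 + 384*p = (p - 4)*(p^5 + 7*p^4 + 2*p^3 - 64*p^2 - 96*p) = (p - 4)*(p + 2)*(p^4 + 5*p^3 - 8*p^2 - 48*p) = (p - 4)*(p - 3)*(p + 2)*(p^3 + 8*p^2 + 16*p) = (p - 4)*(p - 3)*(p + 2)*(p + 4)*(p^2 + 4*p) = p*(p - 4)*(p - 3)*(p + 2)*(p + 4)*(p + 4)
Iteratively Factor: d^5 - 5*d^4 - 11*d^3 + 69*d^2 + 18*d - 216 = (d - 3)*(d^4 - 2*d^3 - 17*d^2 + 18*d + 72) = (d - 4)*(d - 3)*(d^3 + 2*d^2 - 9*d - 18) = (d - 4)*(d - 3)*(d + 3)*(d^2 - d - 6) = (d - 4)*(d - 3)^2*(d + 3)*(d + 2)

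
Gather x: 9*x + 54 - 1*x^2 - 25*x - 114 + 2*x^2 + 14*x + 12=x^2 - 2*x - 48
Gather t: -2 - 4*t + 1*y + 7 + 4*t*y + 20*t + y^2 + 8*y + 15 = t*(4*y + 16) + y^2 + 9*y + 20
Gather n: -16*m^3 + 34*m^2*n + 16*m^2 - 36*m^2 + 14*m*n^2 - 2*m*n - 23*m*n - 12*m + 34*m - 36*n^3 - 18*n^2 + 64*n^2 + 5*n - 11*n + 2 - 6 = -16*m^3 - 20*m^2 + 22*m - 36*n^3 + n^2*(14*m + 46) + n*(34*m^2 - 25*m - 6) - 4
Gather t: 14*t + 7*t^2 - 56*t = 7*t^2 - 42*t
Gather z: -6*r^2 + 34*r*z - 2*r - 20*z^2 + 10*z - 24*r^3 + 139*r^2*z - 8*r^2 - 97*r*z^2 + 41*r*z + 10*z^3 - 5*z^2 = -24*r^3 - 14*r^2 - 2*r + 10*z^3 + z^2*(-97*r - 25) + z*(139*r^2 + 75*r + 10)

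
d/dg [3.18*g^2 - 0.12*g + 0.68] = 6.36*g - 0.12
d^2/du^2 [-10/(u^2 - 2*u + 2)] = 20*(u^2 - 2*u - 4*(u - 1)^2 + 2)/(u^2 - 2*u + 2)^3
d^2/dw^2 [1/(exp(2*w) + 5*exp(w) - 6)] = (2*(2*exp(w) + 5)^2*exp(w) - (4*exp(w) + 5)*(exp(2*w) + 5*exp(w) - 6))*exp(w)/(exp(2*w) + 5*exp(w) - 6)^3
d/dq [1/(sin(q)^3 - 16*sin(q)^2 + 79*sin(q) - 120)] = (-3*sin(q)^2 + 32*sin(q) - 79)*cos(q)/(sin(q)^3 - 16*sin(q)^2 + 79*sin(q) - 120)^2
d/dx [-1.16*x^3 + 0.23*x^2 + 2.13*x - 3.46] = -3.48*x^2 + 0.46*x + 2.13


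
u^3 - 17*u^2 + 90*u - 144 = (u - 8)*(u - 6)*(u - 3)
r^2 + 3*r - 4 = (r - 1)*(r + 4)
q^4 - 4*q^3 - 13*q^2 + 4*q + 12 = (q - 6)*(q - 1)*(q + 1)*(q + 2)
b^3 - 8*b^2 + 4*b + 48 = (b - 6)*(b - 4)*(b + 2)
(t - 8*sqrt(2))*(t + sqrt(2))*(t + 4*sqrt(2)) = t^3 - 3*sqrt(2)*t^2 - 72*t - 64*sqrt(2)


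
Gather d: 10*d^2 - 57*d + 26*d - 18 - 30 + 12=10*d^2 - 31*d - 36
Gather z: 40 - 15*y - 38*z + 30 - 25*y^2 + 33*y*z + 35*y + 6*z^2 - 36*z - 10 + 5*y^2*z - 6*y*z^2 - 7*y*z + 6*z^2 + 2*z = -25*y^2 + 20*y + z^2*(12 - 6*y) + z*(5*y^2 + 26*y - 72) + 60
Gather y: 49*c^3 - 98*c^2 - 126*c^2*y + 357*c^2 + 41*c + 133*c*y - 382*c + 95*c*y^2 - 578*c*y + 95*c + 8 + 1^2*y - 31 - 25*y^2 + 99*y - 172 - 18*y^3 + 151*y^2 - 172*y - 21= 49*c^3 + 259*c^2 - 246*c - 18*y^3 + y^2*(95*c + 126) + y*(-126*c^2 - 445*c - 72) - 216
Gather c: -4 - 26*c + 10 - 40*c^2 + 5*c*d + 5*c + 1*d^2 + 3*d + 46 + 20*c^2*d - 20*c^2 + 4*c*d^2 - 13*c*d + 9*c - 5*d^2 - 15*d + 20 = c^2*(20*d - 60) + c*(4*d^2 - 8*d - 12) - 4*d^2 - 12*d + 72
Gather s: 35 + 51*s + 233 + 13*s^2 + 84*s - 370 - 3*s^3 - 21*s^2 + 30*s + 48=-3*s^3 - 8*s^2 + 165*s - 54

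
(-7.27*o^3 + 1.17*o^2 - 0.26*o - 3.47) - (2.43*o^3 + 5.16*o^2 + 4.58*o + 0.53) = -9.7*o^3 - 3.99*o^2 - 4.84*o - 4.0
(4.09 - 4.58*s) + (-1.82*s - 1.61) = 2.48 - 6.4*s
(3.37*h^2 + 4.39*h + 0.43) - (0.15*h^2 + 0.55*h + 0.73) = 3.22*h^2 + 3.84*h - 0.3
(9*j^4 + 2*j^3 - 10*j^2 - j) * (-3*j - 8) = -27*j^5 - 78*j^4 + 14*j^3 + 83*j^2 + 8*j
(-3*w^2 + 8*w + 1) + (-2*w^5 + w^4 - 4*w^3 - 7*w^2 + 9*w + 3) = -2*w^5 + w^4 - 4*w^3 - 10*w^2 + 17*w + 4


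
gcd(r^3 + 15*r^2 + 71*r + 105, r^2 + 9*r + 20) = r + 5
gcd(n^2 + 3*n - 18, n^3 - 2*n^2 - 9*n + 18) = n - 3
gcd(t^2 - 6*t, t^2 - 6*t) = t^2 - 6*t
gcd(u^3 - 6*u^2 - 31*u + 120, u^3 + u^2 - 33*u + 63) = u - 3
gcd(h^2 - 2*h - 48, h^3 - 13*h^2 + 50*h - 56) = 1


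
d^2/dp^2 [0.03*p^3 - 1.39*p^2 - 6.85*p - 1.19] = 0.18*p - 2.78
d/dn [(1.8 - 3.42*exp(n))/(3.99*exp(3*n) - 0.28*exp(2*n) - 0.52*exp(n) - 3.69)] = (27.2916*exp(3*n) - 22.5036*exp(2*n) + 1.008*exp(n) + 13.5558)*exp(n)/(15.9201*exp(6*n) - 2.2344*exp(5*n) - 4.0712*exp(4*n) - 29.155*exp(3*n) + 2.3368*exp(2*n) + 3.8376*exp(n) + 13.6161)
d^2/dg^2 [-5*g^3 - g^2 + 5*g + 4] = -30*g - 2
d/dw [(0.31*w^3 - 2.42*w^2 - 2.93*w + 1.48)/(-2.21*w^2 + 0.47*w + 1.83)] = (-0.6851*w^4 + 0.291399999999999*w^3 - 5.9108*w^2 - 2.3156*w - 6.0575)/(4.8841*w^4 - 2.0774*w^3 - 7.8677*w^2 + 1.7202*w + 3.3489)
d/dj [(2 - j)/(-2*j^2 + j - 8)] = (2*j^2 - j - (j - 2)*(4*j - 1) + 8)/(2*j^2 - j + 8)^2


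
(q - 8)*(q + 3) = q^2 - 5*q - 24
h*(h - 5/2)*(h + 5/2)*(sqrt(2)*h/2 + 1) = sqrt(2)*h^4/2 + h^3 - 25*sqrt(2)*h^2/8 - 25*h/4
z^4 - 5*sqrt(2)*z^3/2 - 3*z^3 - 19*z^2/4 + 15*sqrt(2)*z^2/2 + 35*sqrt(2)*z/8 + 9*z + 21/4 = (z - 7/2)*(z + 1/2)*(z - 3*sqrt(2))*(z + sqrt(2)/2)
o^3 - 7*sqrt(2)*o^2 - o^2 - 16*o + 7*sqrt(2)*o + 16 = (o - 1)*(o - 8*sqrt(2))*(o + sqrt(2))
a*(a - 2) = a^2 - 2*a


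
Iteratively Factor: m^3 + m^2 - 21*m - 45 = (m - 5)*(m^2 + 6*m + 9) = (m - 5)*(m + 3)*(m + 3)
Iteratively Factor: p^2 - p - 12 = (p + 3)*(p - 4)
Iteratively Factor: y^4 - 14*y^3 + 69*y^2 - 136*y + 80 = (y - 4)*(y^3 - 10*y^2 + 29*y - 20) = (y - 4)*(y - 1)*(y^2 - 9*y + 20) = (y - 5)*(y - 4)*(y - 1)*(y - 4)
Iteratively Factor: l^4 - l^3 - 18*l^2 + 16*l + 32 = (l + 4)*(l^3 - 5*l^2 + 2*l + 8) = (l - 4)*(l + 4)*(l^2 - l - 2) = (l - 4)*(l + 1)*(l + 4)*(l - 2)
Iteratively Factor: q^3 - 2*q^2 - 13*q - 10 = (q + 2)*(q^2 - 4*q - 5) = (q + 1)*(q + 2)*(q - 5)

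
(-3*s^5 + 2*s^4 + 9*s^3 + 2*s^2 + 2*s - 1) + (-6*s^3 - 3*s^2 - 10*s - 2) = -3*s^5 + 2*s^4 + 3*s^3 - s^2 - 8*s - 3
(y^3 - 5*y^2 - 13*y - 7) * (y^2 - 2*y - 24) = y^5 - 7*y^4 - 27*y^3 + 139*y^2 + 326*y + 168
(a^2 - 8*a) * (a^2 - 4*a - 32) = a^4 - 12*a^3 + 256*a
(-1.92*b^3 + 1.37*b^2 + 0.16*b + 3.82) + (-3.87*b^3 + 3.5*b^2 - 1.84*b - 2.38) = -5.79*b^3 + 4.87*b^2 - 1.68*b + 1.44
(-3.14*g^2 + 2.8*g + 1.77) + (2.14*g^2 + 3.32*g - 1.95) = -1.0*g^2 + 6.12*g - 0.18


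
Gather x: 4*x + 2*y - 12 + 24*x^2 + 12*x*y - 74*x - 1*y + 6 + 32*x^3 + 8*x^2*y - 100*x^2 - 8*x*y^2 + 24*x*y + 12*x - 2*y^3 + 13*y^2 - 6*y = 32*x^3 + x^2*(8*y - 76) + x*(-8*y^2 + 36*y - 58) - 2*y^3 + 13*y^2 - 5*y - 6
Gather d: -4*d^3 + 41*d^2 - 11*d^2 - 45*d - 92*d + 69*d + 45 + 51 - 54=-4*d^3 + 30*d^2 - 68*d + 42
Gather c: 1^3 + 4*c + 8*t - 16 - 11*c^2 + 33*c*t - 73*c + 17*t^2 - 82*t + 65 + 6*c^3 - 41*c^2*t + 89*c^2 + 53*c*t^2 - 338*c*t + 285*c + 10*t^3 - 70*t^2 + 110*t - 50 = 6*c^3 + c^2*(78 - 41*t) + c*(53*t^2 - 305*t + 216) + 10*t^3 - 53*t^2 + 36*t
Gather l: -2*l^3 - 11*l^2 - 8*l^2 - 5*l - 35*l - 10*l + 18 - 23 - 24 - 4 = -2*l^3 - 19*l^2 - 50*l - 33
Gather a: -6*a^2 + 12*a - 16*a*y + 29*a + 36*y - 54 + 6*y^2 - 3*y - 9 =-6*a^2 + a*(41 - 16*y) + 6*y^2 + 33*y - 63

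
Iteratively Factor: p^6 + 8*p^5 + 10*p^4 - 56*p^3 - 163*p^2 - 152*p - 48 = (p + 1)*(p^5 + 7*p^4 + 3*p^3 - 59*p^2 - 104*p - 48) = (p + 1)*(p + 4)*(p^4 + 3*p^3 - 9*p^2 - 23*p - 12) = (p + 1)*(p + 4)^2*(p^3 - p^2 - 5*p - 3) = (p - 3)*(p + 1)*(p + 4)^2*(p^2 + 2*p + 1) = (p - 3)*(p + 1)^2*(p + 4)^2*(p + 1)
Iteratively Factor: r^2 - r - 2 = (r - 2)*(r + 1)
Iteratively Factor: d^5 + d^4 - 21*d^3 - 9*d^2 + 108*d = (d)*(d^4 + d^3 - 21*d^2 - 9*d + 108) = d*(d + 4)*(d^3 - 3*d^2 - 9*d + 27) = d*(d - 3)*(d + 4)*(d^2 - 9) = d*(d - 3)^2*(d + 4)*(d + 3)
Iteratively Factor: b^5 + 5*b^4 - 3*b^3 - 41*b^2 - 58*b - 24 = (b + 4)*(b^4 + b^3 - 7*b^2 - 13*b - 6) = (b + 1)*(b + 4)*(b^3 - 7*b - 6) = (b + 1)*(b + 2)*(b + 4)*(b^2 - 2*b - 3) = (b - 3)*(b + 1)*(b + 2)*(b + 4)*(b + 1)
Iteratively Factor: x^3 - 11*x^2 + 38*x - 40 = (x - 4)*(x^2 - 7*x + 10) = (x - 5)*(x - 4)*(x - 2)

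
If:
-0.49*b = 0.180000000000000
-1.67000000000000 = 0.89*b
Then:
No Solution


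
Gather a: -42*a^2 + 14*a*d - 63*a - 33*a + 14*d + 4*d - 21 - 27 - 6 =-42*a^2 + a*(14*d - 96) + 18*d - 54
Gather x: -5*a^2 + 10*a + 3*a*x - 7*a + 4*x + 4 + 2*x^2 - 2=-5*a^2 + 3*a + 2*x^2 + x*(3*a + 4) + 2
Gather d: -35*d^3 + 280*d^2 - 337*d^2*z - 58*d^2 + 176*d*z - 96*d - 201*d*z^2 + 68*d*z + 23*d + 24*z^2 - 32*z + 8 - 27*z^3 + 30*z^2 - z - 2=-35*d^3 + d^2*(222 - 337*z) + d*(-201*z^2 + 244*z - 73) - 27*z^3 + 54*z^2 - 33*z + 6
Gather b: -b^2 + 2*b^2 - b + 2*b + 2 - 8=b^2 + b - 6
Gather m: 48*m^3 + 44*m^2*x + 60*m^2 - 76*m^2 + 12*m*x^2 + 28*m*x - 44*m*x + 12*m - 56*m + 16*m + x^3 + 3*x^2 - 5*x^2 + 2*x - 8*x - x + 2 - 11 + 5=48*m^3 + m^2*(44*x - 16) + m*(12*x^2 - 16*x - 28) + x^3 - 2*x^2 - 7*x - 4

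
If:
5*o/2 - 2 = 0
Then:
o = 4/5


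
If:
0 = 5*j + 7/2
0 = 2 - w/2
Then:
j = -7/10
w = 4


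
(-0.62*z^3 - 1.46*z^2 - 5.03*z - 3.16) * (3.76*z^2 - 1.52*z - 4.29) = -2.3312*z^5 - 4.5472*z^4 - 14.0338*z^3 + 2.0274*z^2 + 26.3819*z + 13.5564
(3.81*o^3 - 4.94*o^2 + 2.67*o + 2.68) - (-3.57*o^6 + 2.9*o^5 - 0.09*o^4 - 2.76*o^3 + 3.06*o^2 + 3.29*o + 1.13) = 3.57*o^6 - 2.9*o^5 + 0.09*o^4 + 6.57*o^3 - 8.0*o^2 - 0.62*o + 1.55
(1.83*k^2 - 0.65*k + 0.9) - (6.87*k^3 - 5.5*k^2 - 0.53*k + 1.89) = -6.87*k^3 + 7.33*k^2 - 0.12*k - 0.99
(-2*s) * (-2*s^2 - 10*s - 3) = 4*s^3 + 20*s^2 + 6*s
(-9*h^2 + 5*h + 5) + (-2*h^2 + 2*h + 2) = -11*h^2 + 7*h + 7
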